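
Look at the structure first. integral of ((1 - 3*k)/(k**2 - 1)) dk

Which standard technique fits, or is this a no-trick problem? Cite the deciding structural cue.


Best approach: partial fractions — the integrand is a proper rational function and its denominator k**2 - 1 factors into distinct pieces, so it splits into simple fractions.


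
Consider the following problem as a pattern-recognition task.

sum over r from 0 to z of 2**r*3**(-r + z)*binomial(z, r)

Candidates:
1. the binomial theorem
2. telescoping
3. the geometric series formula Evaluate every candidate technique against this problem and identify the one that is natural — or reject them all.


Technique: the binomial theorem — binomial(z, r) weighting matched powers of 2 and 3 is the expanded form of (2 + 3)^z — fold it back up.
- the binomial theorem — applies; the problem has the shape this method handles.
- telescoping — the summand is not presented as a shifted difference — a telescoping rewrite may exist, but the displayed structure does not offer one.
- the geometric series formula — there is no constant term-to-term ratio.


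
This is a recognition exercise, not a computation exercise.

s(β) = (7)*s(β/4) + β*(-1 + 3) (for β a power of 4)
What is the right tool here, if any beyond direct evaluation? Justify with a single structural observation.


Diagnosis: the master substitution — treat m = log base 4 of β as the new clock: one recursion step advances m by one while β scales by 4.


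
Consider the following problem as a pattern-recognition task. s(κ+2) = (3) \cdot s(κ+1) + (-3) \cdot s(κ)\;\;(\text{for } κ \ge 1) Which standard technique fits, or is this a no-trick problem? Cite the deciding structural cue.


Diagnosis: the characteristic-root method — no index-dependence in the weights and nothing inhomogeneous: classic characteristic-equation setup.


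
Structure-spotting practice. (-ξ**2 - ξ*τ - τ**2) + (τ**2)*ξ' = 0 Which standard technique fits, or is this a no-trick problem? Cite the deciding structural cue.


Method: the homogeneous substitution — scaling τ and ξ together leaves the slope fixed — it depends only on ξ/τ, so substitute the ratio.


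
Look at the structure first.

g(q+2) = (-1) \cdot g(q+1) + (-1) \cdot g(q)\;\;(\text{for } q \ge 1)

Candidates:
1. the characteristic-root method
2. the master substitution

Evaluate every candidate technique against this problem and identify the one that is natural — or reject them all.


Verdict: the characteristic-root method — every coefficient is a fixed number and the forcing is zero — substitute r^q and read off the root equation.
- the characteristic-root method: a fit — the right tool for this form.
- the master substitution — the recursive argument is a shift of the index, not a fixed fraction of it.


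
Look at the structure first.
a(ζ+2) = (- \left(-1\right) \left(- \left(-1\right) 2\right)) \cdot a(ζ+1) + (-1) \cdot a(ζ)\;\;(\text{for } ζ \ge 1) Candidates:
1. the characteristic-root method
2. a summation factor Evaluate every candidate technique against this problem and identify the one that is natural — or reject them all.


Method: the characteristic-root method — the recurrence treats every index alike (constant coefficients, no forcing) — precisely the regime where r^ζ trials close it.
- the characteristic-root method — yes — fits the structure here.
- a summation factor — the recurrence reaches back more than one step, outside the first-order family a summation factor normalizes.


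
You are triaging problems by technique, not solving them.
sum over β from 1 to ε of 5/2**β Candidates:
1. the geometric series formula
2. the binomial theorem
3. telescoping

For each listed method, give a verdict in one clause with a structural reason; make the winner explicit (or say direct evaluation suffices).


Method: the geometric series formula — consecutive terms stand in a fixed index-free ratio — the geometric sum formula closes it.
- the geometric series formula: yes — fits the structure here.
- the binomial theorem: there is no sum-raised-to-a-power identity hiding in these terms.
- telescoping — the terms as presented offer no neighboring cancellation — a telescoping rewrite may exist, but the displayed structure does not hand one over.


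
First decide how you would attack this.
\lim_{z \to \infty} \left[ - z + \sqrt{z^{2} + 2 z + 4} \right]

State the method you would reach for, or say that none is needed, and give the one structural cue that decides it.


Diagnosis: conjugate multiplication — this difference gives up after one conjugate multiplication — the radical structure cancels against its conjugate.


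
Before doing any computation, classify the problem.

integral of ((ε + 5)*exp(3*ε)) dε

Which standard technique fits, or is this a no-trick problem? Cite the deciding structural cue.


Best approach: integration by parts — ε + 5 dies after finitely many derivatives while exp(3*ε) cycles under integration — the tabular/parts setup.


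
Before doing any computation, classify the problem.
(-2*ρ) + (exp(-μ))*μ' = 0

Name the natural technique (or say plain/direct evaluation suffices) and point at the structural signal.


Best approach: separation of variables — separating collects all μ-dependence with the derivative and leaves all ρ-dependence opposite: variables separate. An exactness check succeeds on this form as well — separation and the potential function arrive at the same answer, separation more directly.


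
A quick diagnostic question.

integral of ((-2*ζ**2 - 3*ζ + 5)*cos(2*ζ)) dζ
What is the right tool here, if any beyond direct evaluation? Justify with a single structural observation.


Technique: integration by parts — the integrand splits as -2*ζ**2 - 3*ζ + 5 times cos(2*ζ) — repeatedly differentiating the polynomial part kills it, which is the parts ladder.


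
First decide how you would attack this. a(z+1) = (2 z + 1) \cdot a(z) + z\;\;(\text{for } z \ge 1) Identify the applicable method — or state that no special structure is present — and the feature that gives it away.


Best approach: a summation factor — an index-dependent multiplier 2 z + 1 rules out characteristic roots; a summation factor converts it to a pure difference.


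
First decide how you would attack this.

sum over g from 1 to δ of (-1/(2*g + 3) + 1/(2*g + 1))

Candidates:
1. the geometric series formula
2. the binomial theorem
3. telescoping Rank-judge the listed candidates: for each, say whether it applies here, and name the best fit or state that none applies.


Verdict: telescoping — a difference of consecutive values of one function (1/(2*g + 1) at one index and the next) — telescoping by construction.
- the geometric series formula — the term-to-term ratio changes with the index, so the geometric formula cannot close it.
- the binomial theorem: the terms do not reassemble into a binomial power.
- telescoping — applies; the problem has the shape this method handles.


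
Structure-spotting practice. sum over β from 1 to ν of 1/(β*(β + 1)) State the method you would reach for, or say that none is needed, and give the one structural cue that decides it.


Verdict: telescoping — 1/(β*(β + 1)) hides a difference of shifted reciprocals — decompose it and the middle of the sum vanishes.


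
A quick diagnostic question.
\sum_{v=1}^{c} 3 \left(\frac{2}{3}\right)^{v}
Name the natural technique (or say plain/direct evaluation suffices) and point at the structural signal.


Diagnosis: the geometric series formula — term-over-term division gives \frac{2}{3} every time — index-free ratio, geometric sum formula applies.


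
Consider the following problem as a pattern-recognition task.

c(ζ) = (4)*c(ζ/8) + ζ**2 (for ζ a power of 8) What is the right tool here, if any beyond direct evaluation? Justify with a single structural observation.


Technique: the master substitution — the index is divided (ζ/8), not shifted — substitute ζ = 8^m to straighten it into a shift recurrence.


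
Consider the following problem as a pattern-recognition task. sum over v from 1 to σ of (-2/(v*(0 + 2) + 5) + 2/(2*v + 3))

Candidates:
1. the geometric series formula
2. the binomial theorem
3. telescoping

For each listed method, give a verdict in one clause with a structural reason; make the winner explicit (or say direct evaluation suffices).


Method: telescoping — write out three consecutive terms and watch the interior cancel: the advanced copy one term subtracts reappears as the very next term's leading piece, pair after pair.
- the geometric series formula — the ratio of consecutive terms depends on the index.
- the binomial theorem: no binomial coefficients pair with matched powers.
- telescoping: yes, a natural case for it.


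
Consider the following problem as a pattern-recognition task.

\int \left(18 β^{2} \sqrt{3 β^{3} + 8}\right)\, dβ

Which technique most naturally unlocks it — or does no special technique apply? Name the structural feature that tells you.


Diagnosis: u-substitution — gathered as a product, the integrand carries the factor 18 β^{2} — up to a constant, the derivative of the inner expression 3 β^{3} + 8 — so u = 3 β^{3} + 8 collapses the integral.


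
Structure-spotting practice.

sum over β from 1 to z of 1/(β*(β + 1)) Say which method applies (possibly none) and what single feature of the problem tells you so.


Technique: telescoping — after splitting 1/(β*(β + 1)) into partial fractions, the pieces are shifted copies of one function and cancel telescopically.


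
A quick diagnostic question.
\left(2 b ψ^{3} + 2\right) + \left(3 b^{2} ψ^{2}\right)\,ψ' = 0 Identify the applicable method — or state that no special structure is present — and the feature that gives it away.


Diagnosis: the exact-equation method — this form is already the differential of something: the matching mixed partials of 2 b ψ^{3} + 2 and 3 b^{2} ψ^{2} prove it.


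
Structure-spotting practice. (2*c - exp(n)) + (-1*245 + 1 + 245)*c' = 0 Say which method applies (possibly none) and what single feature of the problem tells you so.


Method: a linear integrating factor — arrange it as c' + 2·c = (the forcing term) and the integrating factor does the rest.


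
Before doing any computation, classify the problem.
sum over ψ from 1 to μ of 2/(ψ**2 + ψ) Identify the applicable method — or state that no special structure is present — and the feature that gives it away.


Method: telescoping — 2/(ψ**2 + ψ) decomposes into shift-paired simple fractions; the series telescopes to finitely many boundary pieces.


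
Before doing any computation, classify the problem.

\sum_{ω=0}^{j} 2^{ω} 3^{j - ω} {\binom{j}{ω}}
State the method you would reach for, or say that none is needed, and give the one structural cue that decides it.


Technique: the binomial theorem — {\binom{j}{ω}} weighting matched powers of 2 and 3 is the expanded form of (2 + 3)^j — fold it back up.


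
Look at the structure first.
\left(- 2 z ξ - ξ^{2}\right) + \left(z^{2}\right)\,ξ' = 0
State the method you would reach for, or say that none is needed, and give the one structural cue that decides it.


Verdict: the homogeneous substitution — scaling z and ξ together leaves the slope fixed — it depends only on ξ/z, so substitute the ratio. A Bernoulli rewrite works here as the equation stands — the homogeneous substitution is the more immediate reading.


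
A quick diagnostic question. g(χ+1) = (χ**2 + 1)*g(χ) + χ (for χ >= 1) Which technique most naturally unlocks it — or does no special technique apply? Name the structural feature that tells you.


Technique: a summation factor — rescale the sequence by the product of the weights χ**2 + 1 so far — the recurrence collapses to a plain running sum.


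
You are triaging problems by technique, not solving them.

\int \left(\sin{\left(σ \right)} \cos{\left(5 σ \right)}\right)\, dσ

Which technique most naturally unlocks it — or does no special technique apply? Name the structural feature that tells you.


Diagnosis: a trigonometric identity — the product \sin{\left(σ \right)} \cos{\left(5 σ \right)} converts to a sum of single-frequency sinusoids via the product-to-sum identity.


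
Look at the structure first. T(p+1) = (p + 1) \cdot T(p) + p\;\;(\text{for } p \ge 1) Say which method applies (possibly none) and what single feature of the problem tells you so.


Method: a summation factor — the coefficient p + 1 drifts with the index, so no fixed root exists; normalizing by the cumulative product telescopes it.


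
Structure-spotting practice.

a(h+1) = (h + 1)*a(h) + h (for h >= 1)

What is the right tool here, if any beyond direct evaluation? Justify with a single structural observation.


Best approach: a summation factor — with the index-dependent coefficient h + 1, dividing by the cumulative product turns the left side into a pure difference.


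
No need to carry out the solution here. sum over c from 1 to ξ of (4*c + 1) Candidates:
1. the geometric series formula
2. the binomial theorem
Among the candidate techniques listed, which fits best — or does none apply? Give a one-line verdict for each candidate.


Method: no special technique — Faulhaber territory: sum each constant-multiple power of c with its closed-form formula, no trick required.
- the geometric series formula — the term-to-term ratio drifts with the index — the one thing the geometric formula cannot absorb.
- the binomial theorem — there is no pair of bases whose matched powers would reassemble into a single binomial power.


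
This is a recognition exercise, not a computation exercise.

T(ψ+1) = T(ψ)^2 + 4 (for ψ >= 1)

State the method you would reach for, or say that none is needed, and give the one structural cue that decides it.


Verdict: no special technique — the recurrence is nonlinear in the sequence values; study it directly, no linear machinery applies.


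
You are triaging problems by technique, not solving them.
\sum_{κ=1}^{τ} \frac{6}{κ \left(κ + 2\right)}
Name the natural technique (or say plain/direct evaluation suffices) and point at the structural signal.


Technique: telescoping — the summand \frac{6}{κ \left(κ + 2\right)} decomposes into fractions whose poles differ by an integer shift — the series collapses.


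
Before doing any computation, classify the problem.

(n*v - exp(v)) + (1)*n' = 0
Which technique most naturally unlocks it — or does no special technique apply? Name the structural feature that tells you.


Best approach: a linear integrating factor — linear in the unknown with genuine forcing: multiply through by the exponential of the integrated coefficient and the left side closes into one derivative.


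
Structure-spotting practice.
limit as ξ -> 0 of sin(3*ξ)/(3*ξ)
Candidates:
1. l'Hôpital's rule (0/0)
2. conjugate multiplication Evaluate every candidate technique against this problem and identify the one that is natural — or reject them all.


Technique: l'Hôpital's rule (0/0) — substituting 0 gives 0 over 0; differentiate top and bottom once and re-evaluate. A local series expansion at the point resolves it as well; the rule is the packaged version of that step.
- l'Hôpital's rule (0/0) — applicable, and directly so.
- conjugate multiplication: no divergent radical difference is present for a conjugate pair to cancel.


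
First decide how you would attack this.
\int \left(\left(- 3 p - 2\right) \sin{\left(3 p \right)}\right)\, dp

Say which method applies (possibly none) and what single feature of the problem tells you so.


Technique: integration by parts — a polynomial factor - 3 p - 2 multiplies \sin{\left(3 p \right)}; differentiating - 3 p - 2 lowers its degree while \sin{\left(3 p \right)} integrates cleanly, so parts wins.


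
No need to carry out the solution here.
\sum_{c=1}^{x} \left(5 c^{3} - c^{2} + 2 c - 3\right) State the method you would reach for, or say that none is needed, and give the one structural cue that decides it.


Best approach: no special technique — Faulhaber territory: sum each constant-multiple power of c with its closed-form formula, no trick required.


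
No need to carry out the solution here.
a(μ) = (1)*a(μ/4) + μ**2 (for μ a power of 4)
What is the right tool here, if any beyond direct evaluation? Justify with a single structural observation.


Technique: the master substitution — index division is the fingerprint: μ/4 in the recursive call means substitute μ = 4^m.


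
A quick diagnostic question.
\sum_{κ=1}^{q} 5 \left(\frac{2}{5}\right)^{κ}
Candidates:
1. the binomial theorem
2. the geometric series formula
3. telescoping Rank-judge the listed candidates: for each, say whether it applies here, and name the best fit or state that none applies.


Verdict: the geometric series formula — term-over-term division gives \frac{2}{5} every time — index-free ratio, geometric sum formula applies.
- the binomial theorem — no binomial coefficients pair with matched powers.
- the geometric series formula: applies; the problem has the shape this method handles.
- telescoping — in the displayed form, no term reappears at a neighboring index to cancel against.


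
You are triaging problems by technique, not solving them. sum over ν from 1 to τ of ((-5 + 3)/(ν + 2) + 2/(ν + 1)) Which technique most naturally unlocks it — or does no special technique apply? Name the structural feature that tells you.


Technique: telescoping — this sum is a zipper: each term contributes 2/(ν + 1) and removes the next index's value, which the following term puts back, closing term by term.


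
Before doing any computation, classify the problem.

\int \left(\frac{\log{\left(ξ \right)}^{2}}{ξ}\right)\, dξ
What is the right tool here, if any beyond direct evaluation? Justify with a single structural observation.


Technique: u-substitution — structure check: outer function, inner expression \log{\left(ξ \right)}, inner derivative as a factor — the classic u = \log{\left(ξ \right)} pattern.


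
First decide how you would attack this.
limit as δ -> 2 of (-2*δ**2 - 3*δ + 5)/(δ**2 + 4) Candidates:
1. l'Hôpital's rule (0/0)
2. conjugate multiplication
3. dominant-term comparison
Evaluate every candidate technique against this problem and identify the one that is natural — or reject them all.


Method: no special technique — the expression is continuous at 2 — substitute and evaluate; no indeterminate form appears.
- l'Hôpital's rule (0/0) — substituting the point produces a determinate value, not a 0 over 0 clash.
- conjugate multiplication — no divergent radical difference is present for a conjugate pair to cancel.
- dominant-term comparison — no dominant-degree comparison decides it.


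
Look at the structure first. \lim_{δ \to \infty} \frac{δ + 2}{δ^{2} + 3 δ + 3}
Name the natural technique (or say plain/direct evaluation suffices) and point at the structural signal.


Best approach: dominant-term comparison — as δ grows, only the highest-degree terms matter — compare leading terms and read the limit off. Differentiating the expression as a single quotient would eventually settle it as well; matching dominant growth settles it immediately.


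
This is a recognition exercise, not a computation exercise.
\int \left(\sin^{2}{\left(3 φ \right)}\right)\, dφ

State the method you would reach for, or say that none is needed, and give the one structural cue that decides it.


Diagnosis: a trigonometric identity — \sin^{2}{\left(3 φ \right)} calls for power reduction: rewrite via double angles before any antiderivative is attempted.


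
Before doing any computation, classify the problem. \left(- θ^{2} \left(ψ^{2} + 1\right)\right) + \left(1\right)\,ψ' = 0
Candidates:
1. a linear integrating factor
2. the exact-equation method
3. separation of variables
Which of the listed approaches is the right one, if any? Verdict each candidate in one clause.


Diagnosis: separation of variables — separating collects all ψ-dependence with the derivative and leaves all θ-dependence opposite: variables separate.
- a linear integrating factor: a nonlinear term in the unknown puts this outside the integrating-factor template.
- the exact-equation method: the cross partial derivatives disagree, so no single potential exists.
- separation of variables — a fit — the right tool for this form.


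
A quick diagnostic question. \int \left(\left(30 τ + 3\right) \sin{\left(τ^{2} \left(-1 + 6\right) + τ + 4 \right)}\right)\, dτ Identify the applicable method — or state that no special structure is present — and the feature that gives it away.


Verdict: u-substitution — read it as f(τ^{2} \left(-1 + 6\right) + τ + 4) times a constant multiple of d(τ^{2} \left(-1 + 6\right) + τ + 4): one substitution, u = τ^{2} \left(-1 + 6\right) + τ + 4, finishes it.


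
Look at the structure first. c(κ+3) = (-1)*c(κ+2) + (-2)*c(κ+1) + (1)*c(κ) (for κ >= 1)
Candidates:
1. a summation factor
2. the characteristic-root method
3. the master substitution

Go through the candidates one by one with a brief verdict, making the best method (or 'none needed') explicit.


Best approach: the characteristic-root method — the recurrence is linear and homogeneous with constant coefficients, so the ansatz r^κ turns it into a polynomial equation for r.
- a summation factor — the recurrence reaches back more than one step, outside the first-order family a summation factor normalizes.
- the characteristic-root method: yes, a natural case for it.
- the master substitution — this is shift-type recursion, outside the divide-and-conquer template.


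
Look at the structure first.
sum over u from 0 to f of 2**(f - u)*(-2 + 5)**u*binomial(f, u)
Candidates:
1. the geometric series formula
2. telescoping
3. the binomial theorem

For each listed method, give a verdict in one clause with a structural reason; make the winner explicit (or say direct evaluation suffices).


Best approach: the binomial theorem — the summand is term u of a binomial expansion in (-2 + 5) and 2; the whole sum is a single power.
- the geometric series formula: consecutive terms are not related by a fixed multiplier.
- telescoping — computed from the summand as displayed, the partial sums build up without the pairwise collapse telescoping exploits.
- the binomial theorem — yes — fits the structure here.


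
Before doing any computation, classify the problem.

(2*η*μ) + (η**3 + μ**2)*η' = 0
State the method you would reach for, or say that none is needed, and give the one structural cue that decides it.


Diagnosis: the exact-equation method — 2*η*μ and η**3 + μ**2 pass the exactness check on the nose, so no integrating factor in μ or η is needed at all.


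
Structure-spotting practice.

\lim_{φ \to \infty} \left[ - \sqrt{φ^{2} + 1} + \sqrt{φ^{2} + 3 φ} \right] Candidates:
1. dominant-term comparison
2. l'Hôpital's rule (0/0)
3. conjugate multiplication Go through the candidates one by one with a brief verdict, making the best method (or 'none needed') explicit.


Best approach: conjugate multiplication — divergence minus divergence hides a finite answer — expose it by pairing \sqrt{φ^{2} + 3 φ} - \sqrt{φ^{2} + 1} with its conjugate.
- dominant-term comparison — this limit is not decided by comparing leading-term growth at infinity.
- l'Hôpital's rule (0/0) — the expression is a difference driving to ∞ − ∞, not a 0/0 quotient — there is no ratio for the rule to differentiate.
- conjugate multiplication: yes — fits the structure here.


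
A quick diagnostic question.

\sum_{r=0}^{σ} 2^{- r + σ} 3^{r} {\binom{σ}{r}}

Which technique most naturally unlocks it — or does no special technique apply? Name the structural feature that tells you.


Technique: the binomial theorem — binomial coefficients against complementary powers of 3 and 2: recognize the binomial expansion and resum.


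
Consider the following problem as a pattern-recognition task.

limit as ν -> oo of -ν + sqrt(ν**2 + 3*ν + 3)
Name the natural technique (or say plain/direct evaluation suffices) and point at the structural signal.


Verdict: conjugate multiplication — neither sqrt(ν**2 + 3*ν + 3) nor ν converges alone, so rewrite their difference as a conjugate-rationalized quotient first.


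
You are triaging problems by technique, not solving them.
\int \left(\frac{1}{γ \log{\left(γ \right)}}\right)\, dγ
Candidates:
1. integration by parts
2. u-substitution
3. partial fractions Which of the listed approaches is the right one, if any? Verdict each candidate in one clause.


Best approach: u-substitution — collected, the integrand has one factor that is, up to a constant, the derivative of an inner expression the rest depends on — substitute for that inner expression.
- integration by parts: the integrand does not split as a nonconstant polynomial times an exp, sine, cosine of a linear argument, or logarithm — no polynomial-kernel parts product to differentiate one side of.
- u-substitution — yes, a natural case for it.
- partial fractions — there is no rational-function structure to decompose.


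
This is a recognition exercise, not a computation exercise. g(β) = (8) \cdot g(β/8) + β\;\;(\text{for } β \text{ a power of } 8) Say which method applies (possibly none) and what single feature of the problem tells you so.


Best approach: the master substitution — treat m = log base 8 of β as the new clock: one recursion step advances m by one while β scales by 8.


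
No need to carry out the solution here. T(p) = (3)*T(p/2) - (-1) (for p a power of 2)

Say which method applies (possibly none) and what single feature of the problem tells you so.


Best approach: the master substitution — the argument shrinks by the factor 2, so measure the index on a logarithmic scale and the recursion becomes a shift.


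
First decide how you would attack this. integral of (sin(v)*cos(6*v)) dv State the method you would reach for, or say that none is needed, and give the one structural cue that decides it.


Verdict: a trigonometric identity — the product sin(v)*cos(6*v) converts to a sum of single-frequency sinusoids via the product-to-sum identity.


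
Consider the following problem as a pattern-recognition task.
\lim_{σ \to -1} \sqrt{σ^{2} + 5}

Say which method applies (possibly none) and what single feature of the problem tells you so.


Method: no special technique — the expression is continuous at the evaluation point — substitute directly; no indeterminate form appears.


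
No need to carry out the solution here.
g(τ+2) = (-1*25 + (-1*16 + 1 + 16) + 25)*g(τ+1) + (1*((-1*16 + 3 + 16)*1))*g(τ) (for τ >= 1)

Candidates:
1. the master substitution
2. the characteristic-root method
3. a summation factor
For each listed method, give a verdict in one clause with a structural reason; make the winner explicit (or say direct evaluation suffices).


Diagnosis: the characteristic-root method — linear, homogeneous, constant coefficients: solutions of the form r^τ exist — find the roots of the characteristic polynomial.
- the master substitution: there is no divide-the-index recursive argument.
- the characteristic-root method: applicable, and directly so.
- a summation factor: the recurrence reaches back more than one step, outside the first-order family a summation factor normalizes.


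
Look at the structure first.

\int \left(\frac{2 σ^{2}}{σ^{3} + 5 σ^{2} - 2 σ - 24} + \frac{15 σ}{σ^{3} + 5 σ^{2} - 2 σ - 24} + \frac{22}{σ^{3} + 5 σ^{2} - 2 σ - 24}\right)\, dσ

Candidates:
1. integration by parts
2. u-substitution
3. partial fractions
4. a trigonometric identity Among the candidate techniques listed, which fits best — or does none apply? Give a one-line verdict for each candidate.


Best approach: partial fractions — a proper rational integrand whose denominator splits into simpler factors — decompose into partial fractions first.
- integration by parts — the nonconstant-polynomial-times-standard-kernel pattern (an exp, sine, cosine, or logarithm partner) is absent.
- u-substitution — no subexpression of the integrand serves as a whole-integral substitution inner — individual terms may offer their own, but none carries its derivative as a factor of the full integrand; a working change of variable would have to be constructed from outside the expression.
- partial fractions — a fit — the right tool for this form.
- a trigonometric identity — there is no trigonometric structure at all — the integrand carries no sine or cosine to rewrite.


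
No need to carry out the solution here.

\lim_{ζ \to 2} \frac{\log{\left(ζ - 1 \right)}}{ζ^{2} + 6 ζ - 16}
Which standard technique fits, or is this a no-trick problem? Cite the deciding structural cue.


Best approach: l'Hôpital's rule (0/0) — the 0/0 form at 2 is the signature situation for l'Hôpital's rule. The standard small-argument limits would also carry it; the rule is the systematic route.


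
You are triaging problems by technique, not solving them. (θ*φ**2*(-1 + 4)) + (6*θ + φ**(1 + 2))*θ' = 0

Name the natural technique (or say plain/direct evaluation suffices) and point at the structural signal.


Diagnosis: the exact-equation method — equality of cross partials is the green light — assemble the potential function term by term.


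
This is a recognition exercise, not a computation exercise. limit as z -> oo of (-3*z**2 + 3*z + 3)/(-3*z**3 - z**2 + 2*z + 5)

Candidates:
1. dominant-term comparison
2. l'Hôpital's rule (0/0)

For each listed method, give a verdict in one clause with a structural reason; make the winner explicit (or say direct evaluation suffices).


Method: dominant-term comparison — as z grows, only the highest-degree terms matter — compare leading terms and read the limit off.
- dominant-term comparison: applicable, and directly so.
- l'Hôpital's rule (0/0) — as a single quotient the expression runs to ∞/∞ at the limit point — an at-infinity form of the rule would apply, though the leading-growth comparison is the direct reading.


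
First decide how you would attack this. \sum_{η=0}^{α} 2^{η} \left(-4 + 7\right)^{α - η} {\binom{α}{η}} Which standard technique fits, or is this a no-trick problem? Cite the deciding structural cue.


Technique: the binomial theorem — the summand is term η of a binomial expansion in 2 and (-4 + 7); the whole sum is a single power.


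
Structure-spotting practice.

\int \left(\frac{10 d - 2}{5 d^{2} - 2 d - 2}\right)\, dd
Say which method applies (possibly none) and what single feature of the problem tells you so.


Diagnosis: u-substitution — collected, the integrand has one factor that is, up to a constant, the derivative of an inner expression the rest depends on — substitute for that inner expression.


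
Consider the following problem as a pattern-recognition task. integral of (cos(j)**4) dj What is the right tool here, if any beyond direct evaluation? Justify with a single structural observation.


Method: a trigonometric identity — cos(j)**4 carries an even exponent — trade it for double-angle cosines before integrating.


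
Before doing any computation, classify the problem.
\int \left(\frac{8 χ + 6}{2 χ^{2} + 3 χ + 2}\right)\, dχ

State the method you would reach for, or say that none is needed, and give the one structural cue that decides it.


Technique: u-substitution — gathered as a product, the integrand carries the factor 8 χ + 6 — up to a constant, the derivative of the inner expression 2 χ^{2} + 3 χ + 2 — so u = 2 χ^{2} + 3 χ + 2 collapses the integral.


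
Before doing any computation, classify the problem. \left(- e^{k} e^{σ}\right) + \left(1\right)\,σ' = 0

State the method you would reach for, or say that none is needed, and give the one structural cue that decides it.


Diagnosis: separation of variables — solved for the derivative, the right side splits multiplicatively into a function of each variable alone — divide and integrate each side.


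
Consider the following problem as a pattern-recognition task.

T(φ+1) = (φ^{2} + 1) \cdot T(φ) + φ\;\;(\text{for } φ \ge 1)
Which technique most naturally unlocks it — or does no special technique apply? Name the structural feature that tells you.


Technique: a summation factor — rescale the sequence by the product of the weights φ^{2} + 1 so far — the recurrence collapses to a plain running sum.


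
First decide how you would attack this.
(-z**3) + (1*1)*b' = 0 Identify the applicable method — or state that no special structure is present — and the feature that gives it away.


Technique: no special technique — solved for the derivative, no b appears — this is antidifferentiation in z wearing ODE clothing.


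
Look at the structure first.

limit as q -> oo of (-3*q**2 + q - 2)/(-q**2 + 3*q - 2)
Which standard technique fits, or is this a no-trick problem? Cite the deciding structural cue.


Diagnosis: dominant-term comparison — growth-rate triage: the leading powers of q decide the limit, everything else is noise. As a single quotient, the ∞/∞ shape would yield to repeated differentiation as well — the growth comparison gets there in one look.


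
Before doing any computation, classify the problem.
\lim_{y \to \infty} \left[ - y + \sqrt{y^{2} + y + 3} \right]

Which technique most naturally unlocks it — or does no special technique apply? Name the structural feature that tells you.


Technique: conjugate multiplication — \sqrt{y^{2} + y + 3} and y both blow up, but their difference is tame once the conjugate rationalizes it.


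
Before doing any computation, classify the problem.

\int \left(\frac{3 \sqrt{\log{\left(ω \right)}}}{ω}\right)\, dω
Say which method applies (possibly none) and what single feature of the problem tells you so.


Method: u-substitution — collected, the integrand has one factor that is, up to a constant, the derivative of an inner expression the rest depends on — substitute for that inner expression.


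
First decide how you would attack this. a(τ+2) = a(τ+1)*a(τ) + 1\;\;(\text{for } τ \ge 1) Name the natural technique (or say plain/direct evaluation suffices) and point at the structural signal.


Diagnosis: no special technique — the map from one term to the next is curved, not linear, so linear closed-form machinery does not attach.


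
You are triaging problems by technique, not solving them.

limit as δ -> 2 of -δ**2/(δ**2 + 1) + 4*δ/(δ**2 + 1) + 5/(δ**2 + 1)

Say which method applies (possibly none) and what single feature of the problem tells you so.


Diagnosis: no special technique — the expression is continuous at the evaluation point — substitute directly; no indeterminate form appears.


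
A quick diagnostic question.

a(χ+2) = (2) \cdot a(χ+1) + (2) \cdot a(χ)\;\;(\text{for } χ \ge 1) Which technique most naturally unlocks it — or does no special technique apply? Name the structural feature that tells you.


Verdict: the characteristic-root method — the recurrence treats every index alike (constant coefficients, no forcing) — precisely the regime where r^χ trials close it.


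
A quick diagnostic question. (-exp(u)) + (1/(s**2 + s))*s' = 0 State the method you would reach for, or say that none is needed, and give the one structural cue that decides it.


Method: separation of variables — solved for the derivative, the right side splits multiplicatively into a function of each variable alone — divide and integrate each side. A Bernoulli rewrite would carry it as the equation stands — separating the variables needs no rearrangement either.


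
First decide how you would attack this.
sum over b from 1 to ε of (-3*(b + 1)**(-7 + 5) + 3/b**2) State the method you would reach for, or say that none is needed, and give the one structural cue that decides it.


Verdict: telescoping — difference-of-shifts structure (each term adds 3/b**2, then subtracts its one-index-advanced value, which the following term adds back) leaves only the first and last pieces standing.


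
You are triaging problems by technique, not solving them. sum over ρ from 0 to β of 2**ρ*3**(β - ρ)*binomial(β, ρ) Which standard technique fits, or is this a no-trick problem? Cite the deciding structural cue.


Technique: the binomial theorem — terms weighting binomial(β, ρ) against matched powers of 2 and 3 reassemble into (2 + 3)^β by the binomial theorem.


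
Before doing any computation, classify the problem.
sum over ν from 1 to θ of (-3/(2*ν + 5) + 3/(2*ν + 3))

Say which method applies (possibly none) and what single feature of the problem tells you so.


Best approach: telescoping — write out three consecutive terms and watch the interior cancel: the advanced copy one term subtracts reappears as the very next term's leading piece, pair after pair.


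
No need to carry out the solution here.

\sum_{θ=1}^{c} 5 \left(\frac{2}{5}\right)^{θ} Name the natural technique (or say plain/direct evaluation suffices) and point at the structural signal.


Technique: the geometric series formula — consecutive terms stand in a fixed index-free ratio — the geometric sum formula closes it.


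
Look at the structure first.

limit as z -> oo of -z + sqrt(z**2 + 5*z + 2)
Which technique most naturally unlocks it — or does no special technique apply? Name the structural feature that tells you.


Method: conjugate multiplication — infinity minus infinity with a radical in play — multiply by the conjugate so the divergences of sqrt(z**2 + 5*z + 2) and z annihilate.


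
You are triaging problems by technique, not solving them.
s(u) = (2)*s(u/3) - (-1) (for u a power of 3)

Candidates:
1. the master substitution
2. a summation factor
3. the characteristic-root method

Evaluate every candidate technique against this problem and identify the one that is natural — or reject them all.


Technique: the master substitution — index division is the fingerprint: u/3 in the recursive call means substitute u = 3^m.
- the master substitution: applicable, and directly so.
- a summation factor: a divided-index call is outside the fixed-shift first-order family a summation factor normalizes.
- the characteristic-root method — the recursion divides its index rather than shifting it — outside the constant-shift family the root method covers.


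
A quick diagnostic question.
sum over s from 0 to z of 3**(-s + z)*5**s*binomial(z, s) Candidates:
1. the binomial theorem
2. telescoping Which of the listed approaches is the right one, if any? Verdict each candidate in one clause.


Diagnosis: the binomial theorem — binomial(z, s) weighting matched powers of 5 and 3 is the expanded form of (5 + 3)^z — fold it back up.
- the binomial theorem — applicable, and directly so.
- telescoping — neither a shifted-difference shape nor integer-spaced poles are present.


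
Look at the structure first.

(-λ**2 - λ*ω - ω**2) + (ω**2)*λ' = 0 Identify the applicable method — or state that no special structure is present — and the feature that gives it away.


Method: the homogeneous substitution — the slope's numerator and denominator have matching total degree, so it depends only on λ/ω and the ratio substitution collapses it.


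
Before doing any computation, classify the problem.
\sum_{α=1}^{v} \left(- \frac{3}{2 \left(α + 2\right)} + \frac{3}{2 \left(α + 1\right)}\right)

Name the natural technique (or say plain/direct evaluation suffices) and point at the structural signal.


Diagnosis: telescoping — a difference of consecutive values of one function (\frac{3}{2 \left(α + 1\right)} at one index and the next) — telescoping by construction.
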